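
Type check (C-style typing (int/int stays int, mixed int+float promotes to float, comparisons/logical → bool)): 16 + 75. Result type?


Operand types: int + int
Rule: mixed int/float promotes to float; int/int stays int
Result type: int


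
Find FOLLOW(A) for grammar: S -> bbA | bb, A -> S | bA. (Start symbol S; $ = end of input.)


$ ∈ FOLLOW(S). For each A -> αBβ: add FIRST(β)\{ε} to FOLLOW(B); if β nullable, add FOLLOW(A).
FOLLOW(A) = {$}


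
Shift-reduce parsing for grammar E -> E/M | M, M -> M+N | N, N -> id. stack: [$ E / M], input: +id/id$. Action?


'+' can extend M; shift to build M -> M+N
Action: shift


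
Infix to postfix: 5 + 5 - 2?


Left to right (same or higher precedence on left)
Postfix: 5 5 + 2 -


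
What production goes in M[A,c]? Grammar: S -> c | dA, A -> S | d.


For [A, c]: 'c' ∈ FIRST(S)
Entry: A -> S


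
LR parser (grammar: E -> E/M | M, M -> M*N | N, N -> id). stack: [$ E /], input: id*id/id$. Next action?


no handle ('E/' is not any RHS); shift 'id'
Action: shift


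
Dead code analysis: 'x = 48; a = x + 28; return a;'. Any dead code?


x is read by a's definition; a is returned
No dead code


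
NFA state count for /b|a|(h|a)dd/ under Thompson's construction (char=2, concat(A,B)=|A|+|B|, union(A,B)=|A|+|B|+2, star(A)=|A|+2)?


Syntax tree has 6 char leaf(s), 3 union(s), 0 star(s)
chars contribute 6×2 = 12; each union adds +2; each star adds +2
Total: 12 + 6 + 0 = 18 states


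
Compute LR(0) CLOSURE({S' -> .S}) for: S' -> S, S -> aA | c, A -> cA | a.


Start: S' -> .S
For each item with dot before a nonterminal B, add B -> .γ for every B-production
Closure: [S' -> .S, S -> .aA, S -> .c]


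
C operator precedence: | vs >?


'>' is relational (level 7); '|' is bitwise OR (level 3)
Higher level binds tighter
'>' has higher precedence than '|'


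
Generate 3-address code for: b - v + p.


Break into single-operator statements:
t1 = b - v
t2 = t1 + p


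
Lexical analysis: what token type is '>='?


Pattern: operator symbol
Type: OPERATOR


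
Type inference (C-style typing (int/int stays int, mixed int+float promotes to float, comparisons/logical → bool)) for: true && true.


Operand types: bool && bool
Rule: logical operators take bool operands and yield bool
Result type: bool


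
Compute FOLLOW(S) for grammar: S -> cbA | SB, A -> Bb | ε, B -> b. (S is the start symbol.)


$ ∈ FOLLOW(S). For each A -> αBβ: add FIRST(β)\{ε} to FOLLOW(B); if β nullable, add FOLLOW(A).
FOLLOW(S) = {$, b}


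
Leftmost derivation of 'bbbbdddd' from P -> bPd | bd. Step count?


Derivation: P => bPd => bbPdd => bbbPddd => bbbbdddd
Steps: 4


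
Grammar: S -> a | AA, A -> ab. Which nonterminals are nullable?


A nonterminal is nullable iff some alternative derives ε (directly, or every symbol in it is nullable)
Nullable: {}


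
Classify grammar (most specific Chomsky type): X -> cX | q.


Right-linear: every RHS is a terminal or a terminal followed by one nonterminal
Classification: Type 3 (Regular)


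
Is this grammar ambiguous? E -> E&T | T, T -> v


precedence layered via separate nonterminal T: deterministic
Unambiguous


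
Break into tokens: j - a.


Scan left to right, longest-match per lexeme
Tokens: ID(j), OP(-), ID(a)


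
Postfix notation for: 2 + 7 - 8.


Left to right (same or higher precedence on left)
Postfix: 2 7 + 8 -


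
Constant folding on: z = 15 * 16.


15 * 16 = 240 at compile time
Optimized: z = 240


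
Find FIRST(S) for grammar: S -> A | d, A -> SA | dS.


Per alternative of S: FIRST(A) = {d}; FIRST(d) = {d}
FIRST(S) = {d}


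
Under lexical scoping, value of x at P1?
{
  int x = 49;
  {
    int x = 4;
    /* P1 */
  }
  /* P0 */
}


x declared in the same block as P1
x = 4


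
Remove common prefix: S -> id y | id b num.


Common prefix: 'id'
Factored: S -> id S', S' -> y | b num


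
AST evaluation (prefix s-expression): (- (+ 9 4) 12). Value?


Evaluate inner: (+ 9 4) = 13
Evaluate root: (- 13 12) = 1
Result: 1


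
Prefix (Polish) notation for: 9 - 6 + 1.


left-to-right (same/higher precedence on left): tree is (+ (- 9 6) 1)
Prefix: + - 9 6 1


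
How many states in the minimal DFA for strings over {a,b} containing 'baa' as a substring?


KMP-style automaton: 3 progress states + 1 absorbing accept = 4
Minimal DFA: 4 states


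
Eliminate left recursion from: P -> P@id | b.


Left-recursive alternatives: P@id; non-recursive: b
Introduce P': P -> bP', P' -> @idP' | ε


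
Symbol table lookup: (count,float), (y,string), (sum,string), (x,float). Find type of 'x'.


Lookup 'x' → type float


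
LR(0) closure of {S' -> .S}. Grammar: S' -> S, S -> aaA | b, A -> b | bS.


Start: S' -> .S
For each item with dot before a nonterminal B, add B -> .γ for every B-production
Closure: [S' -> .S, S -> .aaA, S -> .b]


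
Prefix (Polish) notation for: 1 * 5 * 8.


left-to-right (same/higher precedence on left): tree is (* (* 1 5) 8)
Prefix: * * 1 5 8


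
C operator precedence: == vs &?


'==' is equality (level 6); '&' is bitwise AND (level 5)
Higher level binds tighter
'==' has higher precedence than '&'


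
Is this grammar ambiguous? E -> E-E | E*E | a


'a-a*a' has two parse trees (no precedence encoded between - and *)
Ambiguous


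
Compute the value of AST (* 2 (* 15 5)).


Evaluate inner: (* 15 5) = 75
Evaluate root: (* 2 75) = 150
Result: 150


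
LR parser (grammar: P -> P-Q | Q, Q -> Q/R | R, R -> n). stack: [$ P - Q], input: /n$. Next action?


'/' can extend Q; shift to build Q -> Q/R
Action: shift


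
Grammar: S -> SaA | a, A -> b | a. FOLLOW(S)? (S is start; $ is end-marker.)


$ ∈ FOLLOW(S). For each A -> αBβ: add FIRST(β)\{ε} to FOLLOW(B); if β nullable, add FOLLOW(A).
FOLLOW(S) = {$, a}


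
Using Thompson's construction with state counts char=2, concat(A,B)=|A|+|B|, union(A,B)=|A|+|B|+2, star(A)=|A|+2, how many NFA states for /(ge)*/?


Syntax tree has 2 char leaf(s), 0 union(s), 1 star(s)
chars contribute 2×2 = 4; each union adds +2; each star adds +2
Total: 4 + 0 + 2 = 6 states


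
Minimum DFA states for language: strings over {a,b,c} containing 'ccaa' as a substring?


KMP-style automaton: 4 progress states + 1 absorbing accept = 5
Minimal DFA: 5 states


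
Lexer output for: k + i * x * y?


Scan left to right, longest-match per lexeme
Tokens: ID(k), OP(+), ID(i), OP(*), ID(x), OP(*), ID(y)


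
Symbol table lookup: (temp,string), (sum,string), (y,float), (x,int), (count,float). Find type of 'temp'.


Lookup 'temp' → type string


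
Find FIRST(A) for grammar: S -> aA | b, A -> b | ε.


Per alternative of A: FIRST(b) = {b}; FIRST(ε) = {ε}
FIRST(A) = {b, ε}


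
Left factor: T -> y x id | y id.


Common prefix: 'y'
Factored: T -> y T', T' -> x id | id


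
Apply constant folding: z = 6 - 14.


6 - 14 = -8 at compile time
Optimized: z = -8


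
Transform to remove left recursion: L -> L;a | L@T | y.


Left-recursive alternatives: L;a, L@T; non-recursive: y
Introduce L': L -> yL', L' -> ;aL' | @TL' | ε


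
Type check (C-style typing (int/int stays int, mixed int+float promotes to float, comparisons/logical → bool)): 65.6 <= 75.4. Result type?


Operand types: float <= float
Rule: comparison yields bool
Result type: bool


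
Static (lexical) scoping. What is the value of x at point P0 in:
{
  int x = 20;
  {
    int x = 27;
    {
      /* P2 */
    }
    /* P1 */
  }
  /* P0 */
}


x declared in the same block as P0
x = 20


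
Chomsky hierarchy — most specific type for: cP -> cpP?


LHS has context (more than one symbol) and |LHS| ≤ |RHS|
Classification: Type 1 (Context-Sensitive)


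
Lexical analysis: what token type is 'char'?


Pattern: reserved word
Type: KEYWORD


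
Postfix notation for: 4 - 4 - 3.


Left to right (same or higher precedence on left)
Postfix: 4 4 - 3 -


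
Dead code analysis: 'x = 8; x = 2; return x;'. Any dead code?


first assignment to x is overwritten before any read
Dead: 'x = 8'


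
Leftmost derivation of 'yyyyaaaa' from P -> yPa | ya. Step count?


Derivation: P => yPa => yyPaa => yyyPaaa => yyyyaaaa
Steps: 4


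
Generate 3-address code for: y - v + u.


Break into single-operator statements:
t1 = y - v
t2 = t1 + u


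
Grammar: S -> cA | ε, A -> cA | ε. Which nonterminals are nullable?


A nonterminal is nullable iff some alternative derives ε (directly, or every symbol in it is nullable)
Nullable: {A, S}


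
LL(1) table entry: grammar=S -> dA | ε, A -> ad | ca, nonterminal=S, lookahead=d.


For [S, d]: 'd' ∈ FIRST(dA)
Entry: S -> dA


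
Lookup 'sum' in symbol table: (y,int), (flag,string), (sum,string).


Lookup 'sum' → type string


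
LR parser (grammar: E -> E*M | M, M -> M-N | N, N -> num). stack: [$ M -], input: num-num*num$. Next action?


no handle; shift 'num'
Action: shift


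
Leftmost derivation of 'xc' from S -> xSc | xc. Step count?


Derivation: S => xc
Steps: 1


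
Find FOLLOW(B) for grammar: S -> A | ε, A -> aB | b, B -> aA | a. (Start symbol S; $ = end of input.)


$ ∈ FOLLOW(S). For each A -> αBβ: add FIRST(β)\{ε} to FOLLOW(B); if β nullable, add FOLLOW(A).
FOLLOW(B) = {$}


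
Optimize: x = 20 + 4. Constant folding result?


20 + 4 = 24 at compile time
Optimized: x = 24


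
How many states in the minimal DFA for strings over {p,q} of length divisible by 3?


Track length mod 3: states 0..2, accept at 0
Minimal DFA: 3 states


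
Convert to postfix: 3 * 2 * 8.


Left to right (same or higher precedence on left)
Postfix: 3 2 * 8 *


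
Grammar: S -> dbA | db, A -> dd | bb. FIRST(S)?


Per alternative of S: FIRST(dbA) = {d}; FIRST(db) = {d}
FIRST(S) = {d}


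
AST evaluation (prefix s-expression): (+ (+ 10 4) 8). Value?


Evaluate inner: (+ 10 4) = 14
Evaluate root: (+ 14 8) = 22
Result: 22


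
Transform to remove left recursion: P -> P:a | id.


Left-recursive alternatives: P:a; non-recursive: id
Introduce P': P -> idP', P' -> :aP' | ε


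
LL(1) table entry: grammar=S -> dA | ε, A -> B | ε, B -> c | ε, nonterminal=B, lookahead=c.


For [B, c]: 'c' ∈ FIRST(c)
Entry: B -> c


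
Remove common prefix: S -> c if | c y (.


Common prefix: 'c'
Factored: S -> c S', S' -> if | y (


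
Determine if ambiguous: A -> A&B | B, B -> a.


precedence layered via separate nonterminal B: deterministic
Unambiguous


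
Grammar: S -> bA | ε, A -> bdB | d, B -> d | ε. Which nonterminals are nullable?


A nonterminal is nullable iff some alternative derives ε (directly, or every symbol in it is nullable)
Nullable: {B, S}


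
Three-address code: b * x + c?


Break into single-operator statements:
t1 = b * x
t2 = t1 + c


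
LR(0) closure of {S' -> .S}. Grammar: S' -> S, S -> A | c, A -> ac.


Start: S' -> .S
For each item with dot before a nonterminal B, add B -> .γ for every B-production
Closure: [S' -> .S, S -> .A, S -> .c, A -> .ac]


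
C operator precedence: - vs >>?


'-' is additive (level 9); '>>' is shift (level 8)
Higher level binds tighter
'-' has higher precedence than '>>'


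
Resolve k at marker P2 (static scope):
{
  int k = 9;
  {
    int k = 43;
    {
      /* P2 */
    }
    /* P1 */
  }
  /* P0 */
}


P2's block does not declare k; resolves to the enclosing declaration at depth 1
k = 43


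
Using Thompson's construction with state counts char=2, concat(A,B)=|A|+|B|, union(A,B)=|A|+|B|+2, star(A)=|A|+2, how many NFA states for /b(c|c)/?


Syntax tree has 3 char leaf(s), 1 union(s), 0 star(s)
chars contribute 3×2 = 6; each union adds +2; each star adds +2
Total: 6 + 2 + 0 = 8 states


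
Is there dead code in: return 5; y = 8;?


statement follows a return and is unreachable
Dead: 'y = 8'


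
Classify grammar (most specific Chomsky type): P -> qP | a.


Right-linear: every RHS is a terminal or a terminal followed by one nonterminal
Classification: Type 3 (Regular)


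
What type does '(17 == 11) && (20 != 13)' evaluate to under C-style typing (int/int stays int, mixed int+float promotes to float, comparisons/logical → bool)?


Operand types: bool && bool
Rule: logical operators take bool operands and yield bool
Result type: bool


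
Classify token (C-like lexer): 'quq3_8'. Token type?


Pattern: letter/underscore followed by alphanumerics, not a keyword
Type: IDENTIFIER


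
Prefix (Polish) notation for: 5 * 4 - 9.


left-to-right (same/higher precedence on left): tree is (- (* 5 4) 9)
Prefix: - * 5 4 9


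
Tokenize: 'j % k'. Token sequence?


Scan left to right, longest-match per lexeme
Tokens: ID(j), OP(%), ID(k)


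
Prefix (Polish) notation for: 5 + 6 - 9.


left-to-right (same/higher precedence on left): tree is (- (+ 5 6) 9)
Prefix: - + 5 6 9


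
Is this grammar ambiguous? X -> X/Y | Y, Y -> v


precedence layered via separate nonterminal Y: deterministic
Unambiguous


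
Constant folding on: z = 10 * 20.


10 * 20 = 200 at compile time
Optimized: z = 200


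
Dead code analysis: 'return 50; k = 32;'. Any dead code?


statement follows a return and is unreachable
Dead: 'k = 32'


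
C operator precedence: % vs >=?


'%' is multiplicative (level 10); '>=' is relational (level 7)
Higher level binds tighter
'%' has higher precedence than '>='


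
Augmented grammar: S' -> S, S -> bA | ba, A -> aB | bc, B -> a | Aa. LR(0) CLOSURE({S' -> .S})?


Start: S' -> .S
For each item with dot before a nonterminal B, add B -> .γ for every B-production
Closure: [S' -> .S, S -> .bA, S -> .ba]


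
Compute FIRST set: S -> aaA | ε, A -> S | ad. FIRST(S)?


Per alternative of S: FIRST(aaA) = {a}; FIRST(ε) = {ε}
FIRST(S) = {a, ε}


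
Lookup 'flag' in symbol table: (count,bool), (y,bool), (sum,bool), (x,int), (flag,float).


Lookup 'flag' → type float


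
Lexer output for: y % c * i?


Scan left to right, longest-match per lexeme
Tokens: ID(y), OP(%), ID(c), OP(*), ID(i)


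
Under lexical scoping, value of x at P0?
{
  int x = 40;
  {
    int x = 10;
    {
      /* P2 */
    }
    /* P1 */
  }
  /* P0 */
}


x declared in the same block as P0
x = 40


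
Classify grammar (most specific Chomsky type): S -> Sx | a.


Left-linear: every RHS is a terminal or one nonterminal followed by a terminal
Classification: Type 3 (Regular)


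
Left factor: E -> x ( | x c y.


Common prefix: 'x'
Factored: E -> x E', E' -> ( | c y


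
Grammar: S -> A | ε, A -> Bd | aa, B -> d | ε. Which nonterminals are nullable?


A nonterminal is nullable iff some alternative derives ε (directly, or every symbol in it is nullable)
Nullable: {B, S}


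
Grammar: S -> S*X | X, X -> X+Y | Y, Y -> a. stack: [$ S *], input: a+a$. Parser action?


no handle ('S*' is not any RHS); shift 'a'
Action: shift


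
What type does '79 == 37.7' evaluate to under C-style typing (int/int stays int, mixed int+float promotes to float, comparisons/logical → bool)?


Operand types: int == float
Rule: comparison yields bool
Result type: bool


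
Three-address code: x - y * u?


Break into single-operator statements:
t1 = y * u
t2 = x - t1


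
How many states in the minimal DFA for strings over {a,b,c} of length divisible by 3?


Track length mod 3: states 0..2, accept at 0
Minimal DFA: 3 states


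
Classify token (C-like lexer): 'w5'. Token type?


Pattern: letter/underscore followed by alphanumerics, not a keyword
Type: IDENTIFIER


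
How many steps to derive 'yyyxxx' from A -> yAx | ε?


Derivation: A => yAx => yyAxx => yyyAxxx => yyyxxx
Steps: 4


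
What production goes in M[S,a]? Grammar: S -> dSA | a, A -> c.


For [S, a]: 'a' ∈ FIRST(a)
Entry: S -> a


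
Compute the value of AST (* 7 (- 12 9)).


Evaluate inner: (- 12 9) = 3
Evaluate root: (* 7 3) = 21
Result: 21


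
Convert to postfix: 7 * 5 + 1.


Left to right (same or higher precedence on left)
Postfix: 7 5 * 1 +


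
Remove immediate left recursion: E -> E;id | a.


Left-recursive alternatives: E;id; non-recursive: a
Introduce E': E -> aE', E' -> ;idE' | ε


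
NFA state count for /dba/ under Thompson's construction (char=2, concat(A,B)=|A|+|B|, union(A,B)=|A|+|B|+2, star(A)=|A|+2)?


Syntax tree has 3 char leaf(s), 0 union(s), 0 star(s)
chars contribute 3×2 = 6; each union adds +2; each star adds +2
Total: 6 + 0 + 0 = 6 states


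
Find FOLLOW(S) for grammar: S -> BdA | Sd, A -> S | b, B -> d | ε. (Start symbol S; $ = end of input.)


$ ∈ FOLLOW(S). For each A -> αBβ: add FIRST(β)\{ε} to FOLLOW(B); if β nullable, add FOLLOW(A).
FOLLOW(S) = {$, d}


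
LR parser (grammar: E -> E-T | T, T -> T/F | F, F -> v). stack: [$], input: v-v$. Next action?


no handle on stack; shift 'v'
Action: shift


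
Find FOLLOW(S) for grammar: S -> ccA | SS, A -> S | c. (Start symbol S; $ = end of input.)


$ ∈ FOLLOW(S). For each A -> αBβ: add FIRST(β)\{ε} to FOLLOW(B); if β nullable, add FOLLOW(A).
FOLLOW(S) = {$, c}


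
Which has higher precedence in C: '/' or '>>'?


'/' is multiplicative (level 10); '>>' is shift (level 8)
Higher level binds tighter
'/' has higher precedence than '>>'


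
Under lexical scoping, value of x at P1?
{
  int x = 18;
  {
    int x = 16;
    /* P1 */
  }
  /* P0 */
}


x declared in the same block as P1
x = 16


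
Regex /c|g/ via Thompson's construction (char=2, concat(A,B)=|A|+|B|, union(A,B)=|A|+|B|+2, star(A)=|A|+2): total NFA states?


Syntax tree has 2 char leaf(s), 1 union(s), 0 star(s)
chars contribute 2×2 = 4; each union adds +2; each star adds +2
Total: 4 + 2 + 0 = 6 states


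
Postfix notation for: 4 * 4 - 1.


Left to right (same or higher precedence on left)
Postfix: 4 4 * 1 -


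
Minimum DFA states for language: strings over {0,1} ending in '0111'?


Track the longest suffix of input matching a prefix of '0111': 5 classes (prefixes of length 0..4)
Minimal DFA: 5 states


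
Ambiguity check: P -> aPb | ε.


balanced a^n…b^n: each string has a unique parse
Unambiguous


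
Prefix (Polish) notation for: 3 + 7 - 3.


left-to-right (same/higher precedence on left): tree is (- (+ 3 7) 3)
Prefix: - + 3 7 3


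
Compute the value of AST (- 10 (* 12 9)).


Evaluate inner: (* 12 9) = 108
Evaluate root: (- 10 108) = -98
Result: -98


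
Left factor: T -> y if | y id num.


Common prefix: 'y'
Factored: T -> y T', T' -> if | id num


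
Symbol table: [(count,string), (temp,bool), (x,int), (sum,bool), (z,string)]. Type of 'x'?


Lookup 'x' → type int


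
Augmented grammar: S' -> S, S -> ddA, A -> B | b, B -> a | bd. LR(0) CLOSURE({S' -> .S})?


Start: S' -> .S
For each item with dot before a nonterminal B, add B -> .γ for every B-production
Closure: [S' -> .S, S -> .ddA]


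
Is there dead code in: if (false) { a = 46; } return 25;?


condition is constant false, so the whole block is unreachable
Dead: 'if (false) { a = 46; }'


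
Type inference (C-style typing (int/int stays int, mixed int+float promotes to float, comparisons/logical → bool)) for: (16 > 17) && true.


Operand types: bool && bool
Rule: logical operators take bool operands and yield bool
Result type: bool


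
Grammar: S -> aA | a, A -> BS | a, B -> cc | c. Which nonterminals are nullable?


A nonterminal is nullable iff some alternative derives ε (directly, or every symbol in it is nullable)
Nullable: {}


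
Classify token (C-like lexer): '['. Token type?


Pattern: delimiter/punctuation
Type: PUNCTUATION


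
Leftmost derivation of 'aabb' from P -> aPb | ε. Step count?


Derivation: P => aPb => aaPbb => aabb
Steps: 3


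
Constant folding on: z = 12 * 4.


12 * 4 = 48 at compile time
Optimized: z = 48


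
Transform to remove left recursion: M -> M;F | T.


Left-recursive alternatives: M;F; non-recursive: T
Introduce M': M -> TM', M' -> ;FM' | ε


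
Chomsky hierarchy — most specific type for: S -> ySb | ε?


Single nonterminal LHS, but y^n b^n is not regular
Classification: Type 2 (Context-Free)


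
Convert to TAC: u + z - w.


Break into single-operator statements:
t1 = u + z
t2 = t1 - w


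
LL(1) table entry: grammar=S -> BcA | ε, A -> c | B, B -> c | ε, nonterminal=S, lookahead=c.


For [S, c]: 'c' ∈ FIRST(BcA)
Entry: S -> BcA


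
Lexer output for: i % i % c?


Scan left to right, longest-match per lexeme
Tokens: ID(i), OP(%), ID(i), OP(%), ID(c)


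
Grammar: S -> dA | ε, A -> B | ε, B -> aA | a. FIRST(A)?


Per alternative of A: FIRST(B) = {a}; FIRST(ε) = {ε}
FIRST(A) = {a, ε}


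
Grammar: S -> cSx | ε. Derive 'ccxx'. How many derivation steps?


Derivation: S => cSx => ccSxx => ccxx
Steps: 3


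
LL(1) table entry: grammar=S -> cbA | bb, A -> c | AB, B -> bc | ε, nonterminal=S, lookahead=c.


For [S, c]: 'c' ∈ FIRST(cbA)
Entry: S -> cbA


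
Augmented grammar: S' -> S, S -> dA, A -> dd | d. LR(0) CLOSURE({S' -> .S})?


Start: S' -> .S
For each item with dot before a nonterminal B, add B -> .γ for every B-production
Closure: [S' -> .S, S -> .dA]


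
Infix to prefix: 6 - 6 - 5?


left-to-right (same/higher precedence on left): tree is (- (- 6 6) 5)
Prefix: - - 6 6 5


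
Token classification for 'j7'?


Pattern: letter/underscore followed by alphanumerics, not a keyword
Type: IDENTIFIER


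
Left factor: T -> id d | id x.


Common prefix: 'id'
Factored: T -> id T', T' -> d | x


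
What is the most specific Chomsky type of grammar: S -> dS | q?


Right-linear: every RHS is a terminal or a terminal followed by one nonterminal
Classification: Type 3 (Regular)


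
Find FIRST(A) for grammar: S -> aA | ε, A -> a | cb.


Per alternative of A: FIRST(a) = {a}; FIRST(cb) = {c}
FIRST(A) = {a, c}


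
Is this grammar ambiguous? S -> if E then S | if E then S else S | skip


dangling else: 'if E then if E then skip else skip' parses two ways
Ambiguous


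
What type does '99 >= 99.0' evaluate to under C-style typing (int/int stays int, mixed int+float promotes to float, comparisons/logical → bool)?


Operand types: int >= float
Rule: comparison yields bool
Result type: bool


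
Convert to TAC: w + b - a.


Break into single-operator statements:
t1 = w + b
t2 = t1 - a


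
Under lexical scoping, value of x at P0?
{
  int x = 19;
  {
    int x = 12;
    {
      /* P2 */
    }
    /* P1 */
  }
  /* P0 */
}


x declared in the same block as P0
x = 19


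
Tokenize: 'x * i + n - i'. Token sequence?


Scan left to right, longest-match per lexeme
Tokens: ID(x), OP(*), ID(i), OP(+), ID(n), OP(-), ID(i)


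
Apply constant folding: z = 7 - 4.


7 - 4 = 3 at compile time
Optimized: z = 3


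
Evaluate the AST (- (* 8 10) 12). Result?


Evaluate inner: (* 8 10) = 80
Evaluate root: (- 80 12) = 68
Result: 68


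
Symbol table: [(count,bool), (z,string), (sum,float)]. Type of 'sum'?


Lookup 'sum' → type float


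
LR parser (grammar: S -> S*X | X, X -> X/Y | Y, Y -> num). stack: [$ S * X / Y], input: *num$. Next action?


handle 'X/Y' on top
Action: reduce (X -> X/Y)


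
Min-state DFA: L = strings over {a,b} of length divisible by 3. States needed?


Track length mod 3: states 0..2, accept at 0
Minimal DFA: 3 states


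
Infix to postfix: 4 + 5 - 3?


Left to right (same or higher precedence on left)
Postfix: 4 5 + 3 -


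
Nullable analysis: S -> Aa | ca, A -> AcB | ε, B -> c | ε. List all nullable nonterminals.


A nonterminal is nullable iff some alternative derives ε (directly, or every symbol in it is nullable)
Nullable: {A, B}


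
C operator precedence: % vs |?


'%' is multiplicative (level 10); '|' is bitwise OR (level 3)
Higher level binds tighter
'%' has higher precedence than '|'


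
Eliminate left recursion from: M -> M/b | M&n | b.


Left-recursive alternatives: M/b, M&n; non-recursive: b
Introduce M': M -> bM', M' -> /bM' | &nM' | ε


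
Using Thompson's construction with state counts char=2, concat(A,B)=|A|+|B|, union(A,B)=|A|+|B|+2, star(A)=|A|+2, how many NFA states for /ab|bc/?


Syntax tree has 4 char leaf(s), 1 union(s), 0 star(s)
chars contribute 4×2 = 8; each union adds +2; each star adds +2
Total: 8 + 2 + 0 = 10 states


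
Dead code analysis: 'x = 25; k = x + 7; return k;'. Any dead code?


x is read by k's definition; k is returned
No dead code


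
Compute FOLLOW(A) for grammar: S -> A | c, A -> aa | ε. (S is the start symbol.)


$ ∈ FOLLOW(S). For each A -> αBβ: add FIRST(β)\{ε} to FOLLOW(B); if β nullable, add FOLLOW(A).
FOLLOW(A) = {$}


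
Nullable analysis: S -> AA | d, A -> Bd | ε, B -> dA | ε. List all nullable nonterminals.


A nonterminal is nullable iff some alternative derives ε (directly, or every symbol in it is nullable)
Nullable: {A, B, S}


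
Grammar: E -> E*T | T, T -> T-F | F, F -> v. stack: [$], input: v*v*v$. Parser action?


no handle on stack; shift 'v'
Action: shift


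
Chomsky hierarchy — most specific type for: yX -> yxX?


LHS has context (more than one symbol) and |LHS| ≤ |RHS|
Classification: Type 1 (Context-Sensitive)


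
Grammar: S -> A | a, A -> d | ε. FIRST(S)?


Per alternative of S: FIRST(A) = {d, ε}; FIRST(a) = {a}
FIRST(S) = {a, d, ε}


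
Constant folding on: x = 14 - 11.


14 - 11 = 3 at compile time
Optimized: x = 3


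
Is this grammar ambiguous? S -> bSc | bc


balanced b^n…c^n: each string has a unique parse
Unambiguous


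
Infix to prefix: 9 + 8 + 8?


left-to-right (same/higher precedence on left): tree is (+ (+ 9 8) 8)
Prefix: + + 9 8 8


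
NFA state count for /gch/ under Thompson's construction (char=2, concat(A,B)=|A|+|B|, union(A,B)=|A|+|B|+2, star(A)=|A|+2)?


Syntax tree has 3 char leaf(s), 0 union(s), 0 star(s)
chars contribute 3×2 = 6; each union adds +2; each star adds +2
Total: 6 + 0 + 0 = 6 states


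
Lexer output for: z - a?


Scan left to right, longest-match per lexeme
Tokens: ID(z), OP(-), ID(a)


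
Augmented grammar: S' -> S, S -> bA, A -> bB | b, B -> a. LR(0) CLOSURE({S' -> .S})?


Start: S' -> .S
For each item with dot before a nonterminal B, add B -> .γ for every B-production
Closure: [S' -> .S, S -> .bA]


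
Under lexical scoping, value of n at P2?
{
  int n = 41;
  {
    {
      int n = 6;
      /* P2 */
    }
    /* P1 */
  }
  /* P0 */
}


n declared in the same block as P2
n = 6


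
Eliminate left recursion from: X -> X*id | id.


Left-recursive alternatives: X*id; non-recursive: id
Introduce X': X -> idX', X' -> *idX' | ε


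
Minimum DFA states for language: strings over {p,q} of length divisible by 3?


Track length mod 3: states 0..2, accept at 0
Minimal DFA: 3 states


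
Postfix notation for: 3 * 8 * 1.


Left to right (same or higher precedence on left)
Postfix: 3 8 * 1 *


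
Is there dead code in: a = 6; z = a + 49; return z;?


a is read by z's definition; z is returned
No dead code


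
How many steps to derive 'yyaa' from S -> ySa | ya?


Derivation: S => ySa => yyaa
Steps: 2


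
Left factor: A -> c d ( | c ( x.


Common prefix: 'c'
Factored: A -> c A', A' -> d ( | ( x


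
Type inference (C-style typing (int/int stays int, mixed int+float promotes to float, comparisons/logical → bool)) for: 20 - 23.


Operand types: int - int
Rule: mixed int/float promotes to float; int/int stays int
Result type: int


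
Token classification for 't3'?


Pattern: letter/underscore followed by alphanumerics, not a keyword
Type: IDENTIFIER


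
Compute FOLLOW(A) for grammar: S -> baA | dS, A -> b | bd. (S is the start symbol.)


$ ∈ FOLLOW(S). For each A -> αBβ: add FIRST(β)\{ε} to FOLLOW(B); if β nullable, add FOLLOW(A).
FOLLOW(A) = {$}


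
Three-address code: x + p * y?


Break into single-operator statements:
t1 = p * y
t2 = x + t1


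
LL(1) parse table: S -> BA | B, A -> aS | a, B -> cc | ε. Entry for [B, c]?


For [B, c]: 'c' ∈ FIRST(cc)
Entry: B -> cc


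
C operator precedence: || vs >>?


'>>' is shift (level 8); '||' is logical OR (level 1)
Higher level binds tighter
'>>' has higher precedence than '||'


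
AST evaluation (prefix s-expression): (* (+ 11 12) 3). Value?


Evaluate inner: (+ 11 12) = 23
Evaluate root: (* 23 3) = 69
Result: 69


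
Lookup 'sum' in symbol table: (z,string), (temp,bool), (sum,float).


Lookup 'sum' → type float


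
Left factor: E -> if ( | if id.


Common prefix: 'if'
Factored: E -> if E', E' -> ( | id


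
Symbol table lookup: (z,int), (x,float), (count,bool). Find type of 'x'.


Lookup 'x' → type float


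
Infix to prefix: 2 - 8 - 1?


left-to-right (same/higher precedence on left): tree is (- (- 2 8) 1)
Prefix: - - 2 8 1


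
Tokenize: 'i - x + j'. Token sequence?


Scan left to right, longest-match per lexeme
Tokens: ID(i), OP(-), ID(x), OP(+), ID(j)


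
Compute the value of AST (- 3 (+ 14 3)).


Evaluate inner: (+ 14 3) = 17
Evaluate root: (- 3 17) = -14
Result: -14


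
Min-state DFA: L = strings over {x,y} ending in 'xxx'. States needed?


Track the longest suffix of input matching a prefix of 'xxx': 4 classes (prefixes of length 0..3)
Minimal DFA: 4 states


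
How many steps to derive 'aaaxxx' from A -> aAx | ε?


Derivation: A => aAx => aaAxx => aaaAxxx => aaaxxx
Steps: 4


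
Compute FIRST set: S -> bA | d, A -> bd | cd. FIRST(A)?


Per alternative of A: FIRST(bd) = {b}; FIRST(cd) = {c}
FIRST(A) = {b, c}


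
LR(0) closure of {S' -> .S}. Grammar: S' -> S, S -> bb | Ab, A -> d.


Start: S' -> .S
For each item with dot before a nonterminal B, add B -> .γ for every B-production
Closure: [S' -> .S, S -> .bb, S -> .Ab, A -> .d]


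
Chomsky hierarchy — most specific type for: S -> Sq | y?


Left-linear: every RHS is a terminal or one nonterminal followed by a terminal
Classification: Type 3 (Regular)


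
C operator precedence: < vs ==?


'<' is relational (level 7); '==' is equality (level 6)
Higher level binds tighter
'<' has higher precedence than '=='


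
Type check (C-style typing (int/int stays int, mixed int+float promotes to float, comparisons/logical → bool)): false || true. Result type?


Operand types: bool || bool
Rule: logical operators take bool operands and yield bool
Result type: bool


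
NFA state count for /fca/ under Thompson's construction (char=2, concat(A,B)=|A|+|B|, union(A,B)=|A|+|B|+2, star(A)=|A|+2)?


Syntax tree has 3 char leaf(s), 0 union(s), 0 star(s)
chars contribute 3×2 = 6; each union adds +2; each star adds +2
Total: 6 + 0 + 0 = 6 states


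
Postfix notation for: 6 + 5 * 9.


* has higher precedence, evaluate 5*9 first
Postfix: 6 5 9 * +


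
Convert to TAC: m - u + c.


Break into single-operator statements:
t1 = m - u
t2 = t1 + c


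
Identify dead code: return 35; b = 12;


statement follows a return and is unreachable
Dead: 'b = 12'


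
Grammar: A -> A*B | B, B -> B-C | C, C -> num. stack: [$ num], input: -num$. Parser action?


'num' on top is the handle for C -> num
Action: reduce (C -> num)


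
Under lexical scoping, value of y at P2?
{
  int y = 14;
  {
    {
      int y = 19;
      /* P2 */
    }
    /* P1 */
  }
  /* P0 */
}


y declared in the same block as P2
y = 19


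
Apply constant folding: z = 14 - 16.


14 - 16 = -2 at compile time
Optimized: z = -2


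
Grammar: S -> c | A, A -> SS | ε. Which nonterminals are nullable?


A nonterminal is nullable iff some alternative derives ε (directly, or every symbol in it is nullable)
Nullable: {A, S}


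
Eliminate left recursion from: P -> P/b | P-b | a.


Left-recursive alternatives: P/b, P-b; non-recursive: a
Introduce P': P -> aP', P' -> /bP' | -bP' | ε


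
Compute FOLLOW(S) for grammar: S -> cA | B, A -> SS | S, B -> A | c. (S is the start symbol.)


$ ∈ FOLLOW(S). For each A -> αBβ: add FIRST(β)\{ε} to FOLLOW(B); if β nullable, add FOLLOW(A).
FOLLOW(S) = {$, c}


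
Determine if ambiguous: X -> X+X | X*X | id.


'id+id*id' has two parse trees (no precedence encoded between + and *)
Ambiguous


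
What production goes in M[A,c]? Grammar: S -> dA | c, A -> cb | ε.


For [A, c]: 'c' ∈ FIRST(cb)
Entry: A -> cb


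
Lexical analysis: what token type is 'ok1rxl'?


Pattern: letter/underscore followed by alphanumerics, not a keyword
Type: IDENTIFIER


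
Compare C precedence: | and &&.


'|' is bitwise OR (level 3); '&&' is logical AND (level 2)
Higher level binds tighter
'|' has higher precedence than '&&'


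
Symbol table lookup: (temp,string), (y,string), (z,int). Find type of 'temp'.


Lookup 'temp' → type string


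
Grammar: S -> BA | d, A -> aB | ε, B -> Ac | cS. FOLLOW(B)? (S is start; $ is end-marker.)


$ ∈ FOLLOW(S). For each A -> αBβ: add FIRST(β)\{ε} to FOLLOW(B); if β nullable, add FOLLOW(A).
FOLLOW(B) = {$, a, c}


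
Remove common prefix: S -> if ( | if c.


Common prefix: 'if'
Factored: S -> if S', S' -> ( | c


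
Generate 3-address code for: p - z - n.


Break into single-operator statements:
t1 = p - z
t2 = t1 - n


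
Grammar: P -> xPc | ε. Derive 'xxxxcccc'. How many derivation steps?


Derivation: P => xPc => xxPcc => xxxPccc => xxxxPcccc => xxxxcccc
Steps: 5


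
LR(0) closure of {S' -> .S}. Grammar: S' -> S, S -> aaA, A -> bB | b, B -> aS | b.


Start: S' -> .S
For each item with dot before a nonterminal B, add B -> .γ for every B-production
Closure: [S' -> .S, S -> .aaA]


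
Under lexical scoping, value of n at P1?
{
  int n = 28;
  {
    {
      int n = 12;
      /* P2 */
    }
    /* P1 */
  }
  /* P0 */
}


P1's block does not declare n; resolves to the enclosing declaration at depth 0
n = 28


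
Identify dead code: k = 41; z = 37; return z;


k is assigned but never read
Dead: 'k = 41'


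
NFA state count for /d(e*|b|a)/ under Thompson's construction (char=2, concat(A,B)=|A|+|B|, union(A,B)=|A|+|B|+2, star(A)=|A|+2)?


Syntax tree has 4 char leaf(s), 2 union(s), 1 star(s)
chars contribute 4×2 = 8; each union adds +2; each star adds +2
Total: 8 + 4 + 2 = 14 states


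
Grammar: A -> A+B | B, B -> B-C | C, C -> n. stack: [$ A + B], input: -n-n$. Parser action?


'-' can extend B; shift to build B -> B-C
Action: shift


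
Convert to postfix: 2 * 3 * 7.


Left to right (same or higher precedence on left)
Postfix: 2 3 * 7 *


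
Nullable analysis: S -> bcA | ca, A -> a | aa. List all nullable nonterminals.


A nonterminal is nullable iff some alternative derives ε (directly, or every symbol in it is nullable)
Nullable: {}


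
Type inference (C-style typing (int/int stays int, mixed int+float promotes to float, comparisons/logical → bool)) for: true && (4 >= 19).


Operand types: bool && bool
Rule: logical operators take bool operands and yield bool
Result type: bool


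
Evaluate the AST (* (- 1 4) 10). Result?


Evaluate inner: (- 1 4) = -3
Evaluate root: (* -3 10) = -30
Result: -30


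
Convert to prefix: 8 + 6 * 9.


'*' binds tighter: tree is (+ 8 (* 6 9))
Prefix: + 8 * 6 9


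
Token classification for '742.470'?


Pattern: digits with a decimal point
Type: FLOAT_LITERAL


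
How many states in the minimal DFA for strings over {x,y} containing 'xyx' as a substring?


KMP-style automaton: 3 progress states + 1 absorbing accept = 4
Minimal DFA: 4 states


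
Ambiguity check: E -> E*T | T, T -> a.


precedence layered via separate nonterminal T: deterministic
Unambiguous


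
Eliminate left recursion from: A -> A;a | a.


Left-recursive alternatives: A;a; non-recursive: a
Introduce A': A -> aA', A' -> ;aA' | ε


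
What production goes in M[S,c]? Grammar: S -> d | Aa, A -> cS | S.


For [S, c]: 'c' ∈ FIRST(Aa)
Entry: S -> Aa


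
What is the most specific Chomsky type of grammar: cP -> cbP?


LHS has context (more than one symbol) and |LHS| ≤ |RHS|
Classification: Type 1 (Context-Sensitive)


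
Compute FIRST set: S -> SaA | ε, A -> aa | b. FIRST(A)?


Per alternative of A: FIRST(aa) = {a}; FIRST(b) = {b}
FIRST(A) = {a, b}


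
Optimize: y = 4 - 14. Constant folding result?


4 - 14 = -10 at compile time
Optimized: y = -10


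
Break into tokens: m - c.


Scan left to right, longest-match per lexeme
Tokens: ID(m), OP(-), ID(c)


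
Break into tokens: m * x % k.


Scan left to right, longest-match per lexeme
Tokens: ID(m), OP(*), ID(x), OP(%), ID(k)


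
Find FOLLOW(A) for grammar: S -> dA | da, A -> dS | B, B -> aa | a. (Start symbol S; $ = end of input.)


$ ∈ FOLLOW(S). For each A -> αBβ: add FIRST(β)\{ε} to FOLLOW(B); if β nullable, add FOLLOW(A).
FOLLOW(A) = {$}


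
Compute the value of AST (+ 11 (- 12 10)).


Evaluate inner: (- 12 10) = 2
Evaluate root: (+ 11 2) = 13
Result: 13


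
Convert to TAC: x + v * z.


Break into single-operator statements:
t1 = v * z
t2 = x + t1


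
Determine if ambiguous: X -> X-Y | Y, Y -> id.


precedence layered via separate nonterminal Y: deterministic
Unambiguous


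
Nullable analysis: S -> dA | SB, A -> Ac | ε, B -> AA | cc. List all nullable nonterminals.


A nonterminal is nullable iff some alternative derives ε (directly, or every symbol in it is nullable)
Nullable: {A, B}


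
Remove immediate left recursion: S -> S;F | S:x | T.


Left-recursive alternatives: S;F, S:x; non-recursive: T
Introduce S': S -> TS', S' -> ;FS' | :xS' | ε


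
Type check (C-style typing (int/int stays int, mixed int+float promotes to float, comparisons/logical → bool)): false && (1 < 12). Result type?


Operand types: bool && bool
Rule: logical operators take bool operands and yield bool
Result type: bool


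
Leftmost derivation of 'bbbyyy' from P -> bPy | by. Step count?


Derivation: P => bPy => bbPyy => bbbyyy
Steps: 3


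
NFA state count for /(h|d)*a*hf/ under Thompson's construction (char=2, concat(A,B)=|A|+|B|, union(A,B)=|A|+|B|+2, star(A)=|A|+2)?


Syntax tree has 5 char leaf(s), 1 union(s), 2 star(s)
chars contribute 5×2 = 10; each union adds +2; each star adds +2
Total: 10 + 2 + 4 = 16 states


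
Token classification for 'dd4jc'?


Pattern: letter/underscore followed by alphanumerics, not a keyword
Type: IDENTIFIER


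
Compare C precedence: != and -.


'-' is additive (level 9); '!=' is equality (level 6)
Higher level binds tighter
'-' has higher precedence than '!='


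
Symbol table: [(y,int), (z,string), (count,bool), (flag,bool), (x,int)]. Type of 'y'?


Lookup 'y' → type int


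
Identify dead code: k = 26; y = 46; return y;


k is assigned but never read
Dead: 'k = 26'


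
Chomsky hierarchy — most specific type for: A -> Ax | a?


Left-linear: every RHS is a terminal or one nonterminal followed by a terminal
Classification: Type 3 (Regular)


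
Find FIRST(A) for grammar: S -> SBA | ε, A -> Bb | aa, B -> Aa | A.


Per alternative of A: FIRST(Bb) = {a}; FIRST(aa) = {a}
FIRST(A) = {a}


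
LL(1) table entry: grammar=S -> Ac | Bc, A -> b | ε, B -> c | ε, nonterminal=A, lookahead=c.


For [A, c]: ε is nullable and 'c' ∈ FOLLOW(A)
Entry: A -> ε
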